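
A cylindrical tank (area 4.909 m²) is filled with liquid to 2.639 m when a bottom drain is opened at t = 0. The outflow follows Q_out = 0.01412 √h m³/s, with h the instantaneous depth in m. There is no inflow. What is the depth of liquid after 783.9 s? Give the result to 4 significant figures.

With no inflow, A dh/dt = −0.01412 √h.
This is separable: 2 d(√h)/dt = −0.01412/A, so √h = √h₀ − (0.01412/(2A)) t.
√h = √2.639 − 0.01412·783.9/(2·4.909) = 1.62450 − 1.12739 = 0.497115.
h = 0.497115² = 0.247123 m.

0.2471 m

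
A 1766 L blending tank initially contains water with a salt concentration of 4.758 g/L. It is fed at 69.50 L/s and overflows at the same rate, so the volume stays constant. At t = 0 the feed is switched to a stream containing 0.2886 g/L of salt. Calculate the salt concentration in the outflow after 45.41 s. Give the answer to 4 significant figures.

1.037 g/L

Mass balance on the solute (V constant): V dC/dt = Q(C_in − C).
Rewrite as dC/dt + C/τ = C_in/τ, τ = V/Q = 25.4101 s.
Integrating: C(t) = C_in + (C₀ − C_in) e^(−t/τ).
C(45.41) = 0.2886 + (4.758 − 0.2886)·e^(−45.41/25.4101) = 0.2886 + (4.46940)·0.167447 = 1.03699 g/L.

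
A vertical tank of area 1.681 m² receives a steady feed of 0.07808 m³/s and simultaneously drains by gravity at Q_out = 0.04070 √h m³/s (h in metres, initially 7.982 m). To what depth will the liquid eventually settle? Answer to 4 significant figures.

A dh/dt = Q_in − 0.04070 √h. Steady state requires inflow = outflow:
Q_in = 0.04070 √h_ss ⇒ √h_ss = 0.07808/0.04070 = 1.91843.
h_ss = 1.91843² = 3.68036 m. (Since h₀ = 7.982 m > h_ss, the level will fall toward this value.)

3.680 m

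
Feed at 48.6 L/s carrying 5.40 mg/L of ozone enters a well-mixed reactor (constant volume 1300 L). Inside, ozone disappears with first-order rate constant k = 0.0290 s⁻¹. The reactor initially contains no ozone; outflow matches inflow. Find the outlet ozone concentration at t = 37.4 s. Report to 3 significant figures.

V dC/dt = Q(C_in − C) − k V C.
dC/dt = (Q/V) C_in − (Q/V + k) C; effective rate a = Q/V + k = 0.037385 + 0.0290 = 0.066385 s⁻¹.
C_ss = Q C_in/(Q + kV) = 3.0410 mg/L; C(t) = C_ss + (C₀ − C_ss) e^(−a t).
C(37.4) = 3.0410 + (-3.0410)·e^(−0.066385·37.4) = 3.0410 + (-3.0410)·0.083510 = 2.7871 mg/L.

2.79 mg/L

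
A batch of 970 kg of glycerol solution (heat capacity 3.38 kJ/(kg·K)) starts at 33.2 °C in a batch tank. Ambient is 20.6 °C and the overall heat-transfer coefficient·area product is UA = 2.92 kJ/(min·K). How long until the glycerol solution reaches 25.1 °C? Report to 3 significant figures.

1160 min

Energy balance: M c_p dT/dt = −UA(T − T_amb).
τ = M c_p/UA = 1122.8 min; T_ss = T_amb = 20.600 °C.
T(t) = T_ss + (T₀ − T_ss)e^(−t/τ); set T = 25.1:
t = −τ ln[(T − T_ss)/(T₀ − T_ss)] = −1122.8 · ln(0.35714) = 1156.1 min.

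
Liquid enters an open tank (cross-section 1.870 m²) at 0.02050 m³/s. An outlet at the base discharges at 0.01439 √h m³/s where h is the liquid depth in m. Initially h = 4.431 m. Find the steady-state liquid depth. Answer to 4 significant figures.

A dh/dt = Q_in − 0.01439 √h. Steady state requires inflow = outflow:
Q_in = 0.01439 √h_ss ⇒ √h_ss = 0.02050/0.01439 = 1.42460.
h_ss = 1.42460² = 2.02949 m. (Since h₀ = 4.431 m > h_ss, the level will fall toward this value.)

2.029 m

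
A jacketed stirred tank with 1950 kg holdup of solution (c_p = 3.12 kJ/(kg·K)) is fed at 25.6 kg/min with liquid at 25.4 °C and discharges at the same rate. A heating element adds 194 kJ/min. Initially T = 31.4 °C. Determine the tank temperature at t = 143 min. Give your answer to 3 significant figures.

28.4 °C

First-law balance (no shaft work): M c_p dT/dt = ṁ c_p (T_in − T) + 194.
Rearrange: dT/dt = (T_ss − T)/τ with τ = M/ṁ = 76.172 min and T_ss = T_in + Q̇/(ṁ c_p) = 27.829 °C.
T approaches T_ss exponentially: T(t) = T_ss + (T₀ − T_ss) e^(−t/τ).
T(143) = 27.829 + (3.5711)·e^(−143/76.172) = 27.829 + (3.5711)·0.15300 = 28.375 °C.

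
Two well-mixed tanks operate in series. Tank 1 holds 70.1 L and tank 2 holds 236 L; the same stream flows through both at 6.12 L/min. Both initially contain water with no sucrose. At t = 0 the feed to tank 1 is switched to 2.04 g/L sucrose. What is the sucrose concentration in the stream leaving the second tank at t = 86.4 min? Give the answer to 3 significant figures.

1.73 g/L

Time constants: τᵢ = Vᵢ/Q for each well-mixed tank.
τ₁ = 70.1/6.12 = 11.454 min; τ₂ = 236/6.12 = 38.562 min.
Solving the cascade with C₁(0)=C₂(0)=0 gives C₂(t) = C_in[1 − (τ₁ e^(−t/τ₁) − τ₂ e^(−t/τ₂))/(τ₁ − τ₂)].
At t = 86.4: e^(−t/τ₁) = 0.00052978, e^(−t/τ₂) = 0.10640.
C₂ = 2.04·[1 − (11.454·0.00052978 − 38.562·0.10640)/(-27.108)] = 2.04·0.84886 = 1.7317 g/L.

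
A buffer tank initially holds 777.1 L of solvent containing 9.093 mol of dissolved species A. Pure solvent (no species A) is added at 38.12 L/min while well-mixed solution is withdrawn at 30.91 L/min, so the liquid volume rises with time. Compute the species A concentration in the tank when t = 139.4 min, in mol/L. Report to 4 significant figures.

Let m(t) be the amount of species A. Volume: V(t) = V₀ + (Q_in − Q_out) t = 777.1 + 7.21000 t; V(139.4) = 1782.17 L.
No species A enters, so dm/dt = −Q_out · (m/V).
dm/m = −Q_out dt/(V₀ + 7.21000 t); integrating gives ln(m/m₀) = −(Q_out/(Q_in−Q_out)) ln(V/V₀).
m = m₀ (V₀/V)^(Q_out/(Q_in−Q_out)) = 9.093 × (777.1/1782.17)^(4.28710) = 0.259013 mol.
C = m/V = 0.259013/1782.17 = 0.000145336 mol/L.

0.0001453 mol/L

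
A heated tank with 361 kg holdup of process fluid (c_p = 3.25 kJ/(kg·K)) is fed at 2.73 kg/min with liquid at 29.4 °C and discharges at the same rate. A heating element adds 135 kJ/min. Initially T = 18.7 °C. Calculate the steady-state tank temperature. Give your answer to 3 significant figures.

44.6 °C

Energy balance: M c_p dT/dt = ṁ c_p (T_in − T) + 135.
At steady state dT/dt = 0 ⇒ T_ss = T_in + Q̇/(ṁ c_p) = 29.4 + 135/(2.73·3.25) = 44.616 °C.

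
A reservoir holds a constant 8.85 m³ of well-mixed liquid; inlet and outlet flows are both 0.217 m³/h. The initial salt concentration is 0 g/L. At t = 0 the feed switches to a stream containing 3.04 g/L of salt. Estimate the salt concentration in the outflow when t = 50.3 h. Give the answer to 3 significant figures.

2.15 g/L

Transient balance on the dissolved component: V dC/dt = Q(C_in − C).
Rewrite as dC/dt + C/τ = C_in/τ, τ = V/Q = 40.783 h.
C approaches C_in exponentially: C(t) = C_in + (C₀ − C_in) e^(−t/τ).
C(50.3) = 3.04 + (0 − 3.04)·e^(−50.3/40.783) = 3.04 + (-3.0400)·0.29132 = 2.1544 g/L.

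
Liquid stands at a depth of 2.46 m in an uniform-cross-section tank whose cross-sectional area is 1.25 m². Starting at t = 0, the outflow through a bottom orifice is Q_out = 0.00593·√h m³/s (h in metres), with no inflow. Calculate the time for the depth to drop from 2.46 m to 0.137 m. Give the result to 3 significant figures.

With no inflow, A dh/dt = −0.00593 √h.
∫ h^(−1/2) dh = −(0.00593/A) ∫ dt, giving 2√h = 2√h₀ − (0.00593/A) t.
t = 2A(√h₀ − √h)/0.00593 = 2·1.25·(√2.46 − √0.137)/0.00593
  = 2.5000 × (1.5684 − 0.37014) / 0.00593 = 505.19 s.

505 s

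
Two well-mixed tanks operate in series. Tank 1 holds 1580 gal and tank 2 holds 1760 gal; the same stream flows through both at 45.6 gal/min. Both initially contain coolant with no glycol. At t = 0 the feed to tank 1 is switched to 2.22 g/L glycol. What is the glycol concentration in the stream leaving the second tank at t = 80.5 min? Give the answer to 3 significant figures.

Species balance on tank i: dCᵢ/dt = (Cᵢ₋₁ − Cᵢ)/τᵢ with τᵢ = Vᵢ/Q.
τ₁ = 1580/45.6 = 34.649 min; τ₂ = 1760/45.6 = 38.596 min.
Tank 1: C₁ = C_in(1 − e^(−t/τ₁)). Tank 2 (τ₁ ≠ τ₂): C₂ = C_in[1 − (τ₁ e^(−t/τ₁) − τ₂ e^(−t/τ₂))/(τ₁ − τ₂)].
At t = 80.5: e^(−t/τ₁) = 0.097951, e^(−t/τ₂) = 0.12422.
C₂ = 2.22·[1 − (34.649·0.097951 − 38.596·0.12422)/(-3.9474)] = 2.22·0.64517 = 1.4323 g/L.

1.43 g/L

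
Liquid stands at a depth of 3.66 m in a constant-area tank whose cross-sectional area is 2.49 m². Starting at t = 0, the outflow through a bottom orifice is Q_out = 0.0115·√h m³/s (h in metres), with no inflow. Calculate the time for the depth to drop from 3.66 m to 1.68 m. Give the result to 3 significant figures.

A dh/dt = −Q_out = −0.0115 √h.
Separate and integrate: 2(√h − √h₀) = −(0.0115/A) t.
t = 2A(√h₀ − √h)/0.0115 = 2·2.49·(√3.66 − √1.68)/0.0115
  = 4.9800 × (1.9131 − 1.2961) / 0.0115 = 267.17 s.

267 s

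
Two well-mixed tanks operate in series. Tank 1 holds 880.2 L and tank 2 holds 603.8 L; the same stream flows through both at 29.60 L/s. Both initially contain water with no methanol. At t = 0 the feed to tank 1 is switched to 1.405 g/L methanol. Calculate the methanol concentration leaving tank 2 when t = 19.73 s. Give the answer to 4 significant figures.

Each tank obeys Vᵢ dCᵢ/dt = Q(Cᵢ₋₁ − Cᵢ), so τᵢ = Vᵢ/Q.
τ₁ = 880.2/29.60 = 29.7365 s; τ₂ = 603.8/29.60 = 20.3986 s.
Tank 1: C₁ = C_in(1 − e^(−t/τ₁)). Tank 2 (τ₁ ≠ τ₂): C₂ = C_in[1 − (τ₁ e^(−t/τ₁) − τ₂ e^(−t/τ₂))/(τ₁ − τ₂)].
At t = 19.73: e^(−t/τ₁) = 0.515048, e^(−t/τ₂) = 0.380138.
C₂ = 1.405·[1 − (29.7365·0.515048 − 20.3986·0.380138)/(9.33784)] = 1.405·0.190238 = 0.267285 g/L.

0.2673 g/L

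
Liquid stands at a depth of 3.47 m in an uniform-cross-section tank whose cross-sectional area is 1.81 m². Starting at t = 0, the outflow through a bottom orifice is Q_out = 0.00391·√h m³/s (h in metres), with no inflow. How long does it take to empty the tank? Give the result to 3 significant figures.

1720 s

A dh/dt = −Q_out = −0.00391 √h.
This is separable: 2 d(√h)/dt = −0.00391/A, so √h = √h₀ − (0.00391/(2A)) t.
Set h = 0: 2√h₀ = (0.00391/A) t_empty ⇒ t_empty = 2A√h₀/0.00391.
t_empty = 2·1.81·√3.47/0.00391 = 3.6200·1.8628/0.00391 = 1724.6 s.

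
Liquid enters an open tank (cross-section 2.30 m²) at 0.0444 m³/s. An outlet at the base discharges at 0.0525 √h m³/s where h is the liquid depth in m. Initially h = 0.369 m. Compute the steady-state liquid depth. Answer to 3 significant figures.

0.715 m

Level balance: A dh/dt = 0.0444 − 0.0525 √h. Setting dh/dt = 0:
Q_in = 0.0525 √h_ss ⇒ √h_ss = 0.0444/0.0525 = 0.84571.
h_ss = 0.84571² = 0.71523 m. (Since h₀ = 0.369 m < h_ss, the level will rise toward this value.)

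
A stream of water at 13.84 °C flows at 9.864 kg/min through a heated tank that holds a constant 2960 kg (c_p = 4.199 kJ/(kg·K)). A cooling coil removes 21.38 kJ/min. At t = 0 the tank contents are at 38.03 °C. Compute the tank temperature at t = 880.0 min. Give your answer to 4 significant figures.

14.64 °C

First-law balance (no shaft work): M c_p dT/dt = ṁ c_p (T_in − T) − 21.38.
Rearrange: dT/dt = (T_ss − T)/τ with τ = M/ṁ = 300.081 min and T_ss = T_in − Q̇/(ṁ c_p) = 13.3238 °C.
T approaches T_ss exponentially: T(t) = T_ss + (T₀ − T_ss) e^(−t/τ).
T(880.0) = 13.3238 + (24.7062)·e^(−880.0/300.081) = 13.3238 + (24.7062)·0.0532616 = 14.6397 °C.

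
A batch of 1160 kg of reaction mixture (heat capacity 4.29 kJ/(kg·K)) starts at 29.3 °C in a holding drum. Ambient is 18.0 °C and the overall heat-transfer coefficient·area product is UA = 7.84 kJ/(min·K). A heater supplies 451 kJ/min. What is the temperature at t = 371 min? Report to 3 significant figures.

49.8 °C

M c_p dT/dt = −UA(T − T_amb) + Q̇.
dT/dt = (T_ss − T)/τ with T_ss = T_amb + Q̇/UA = 18.0 + 451/7.84 = 75.526 °C, τ = M c_p/UA = 1160·4.29/7.84 = 634.74 min.
Solution: T(t) = T_ss + (T₀ − T_ss) e^(−t/τ).
T(371) = 75.526 + (-46.226)·0.55739 = 49.760 °C.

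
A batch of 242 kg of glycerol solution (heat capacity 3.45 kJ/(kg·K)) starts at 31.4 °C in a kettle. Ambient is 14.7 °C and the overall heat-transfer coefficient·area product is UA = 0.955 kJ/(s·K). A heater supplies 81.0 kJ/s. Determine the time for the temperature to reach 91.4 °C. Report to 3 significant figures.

1860 s

Unsteady energy balance on the tank contents: M c_p dT/dt = −UA(T − T_amb) + Q̇.
τ = M c_p/UA = 874.24 s; T_ss = T_amb + Q̇/UA = 14.7 + 81.0/0.955 = 99.517 °C.
T(t) = T_ss + (T₀ − T_ss)e^(−t/τ); set T = 91.4:
t = −τ ln[(T − T_ss)/(T₀ − T_ss)] = −874.24 · ln(0.11916) = 1859.8 s.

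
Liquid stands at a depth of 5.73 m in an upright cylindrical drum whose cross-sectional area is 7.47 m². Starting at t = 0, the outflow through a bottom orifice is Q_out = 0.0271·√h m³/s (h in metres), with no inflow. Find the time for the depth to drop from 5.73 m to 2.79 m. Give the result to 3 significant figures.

A dh/dt = −Q_out = −0.0271 √h.
This is separable: 2 d(√h)/dt = −0.0271/A, so √h = √h₀ − (0.0271/(2A)) t.
t = 2A(√h₀ − √h)/0.0271 = 2·7.47·(√5.73 − √2.79)/0.0271
  = 14.940 × (2.3937 − 1.6703) / 0.0271 = 398.81 s.

399 s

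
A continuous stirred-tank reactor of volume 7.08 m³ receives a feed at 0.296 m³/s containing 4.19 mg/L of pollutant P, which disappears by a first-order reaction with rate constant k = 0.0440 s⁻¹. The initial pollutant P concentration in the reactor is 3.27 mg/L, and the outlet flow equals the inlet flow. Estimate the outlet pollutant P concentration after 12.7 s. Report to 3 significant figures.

V dC/dt = Q(C_in − C) − k V C.
This is linear with rate a = Q/V + k = 0.085808 s⁻¹.
C_ss = Q C_in/(Q + kV) = 2.0415 mg/L; C(t) = C_ss + (C₀ − C_ss) e^(−a t).
C(12.7) = 2.0415 + (1.2285)·e^(−0.085808·12.7) = 2.0415 + (1.2285)·0.33630 = 2.4546 mg/L.

2.45 mg/L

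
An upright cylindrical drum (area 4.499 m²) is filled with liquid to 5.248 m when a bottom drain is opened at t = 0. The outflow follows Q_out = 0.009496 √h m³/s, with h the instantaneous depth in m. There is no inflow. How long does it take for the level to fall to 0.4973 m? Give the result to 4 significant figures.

1502 s

Volume balance on the tank: A dh/dt = −0.009496 √h.
Separate and integrate: 2(√h − √h₀) = −(0.009496/A) t.
t = 2A(√h₀ − √h)/0.009496 = 2·4.499·(√5.248 − √0.4973)/0.009496
  = 8.99800 × (2.29085 − 0.705195) / 0.009496 = 1502.50 s.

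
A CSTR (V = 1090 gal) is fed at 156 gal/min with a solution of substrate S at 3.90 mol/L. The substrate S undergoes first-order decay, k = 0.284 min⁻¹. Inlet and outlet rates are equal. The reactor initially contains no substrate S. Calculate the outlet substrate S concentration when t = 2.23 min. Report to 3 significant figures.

0.803 mol/L

V dC/dt = Q(C_in − C) − k V C.
This is linear with rate a = Q/V + k = 0.42712 min⁻¹.
C_ss = Q C_in/(Q + kV) = 1.3068 mol/L; C(t) = C_ss + (C₀ − C_ss) e^(−a t).
C(2.23) = 1.3068 + (-1.3068)·e^(−0.42712·2.23) = 1.3068 + (-1.3068)·0.38578 = 0.80266 mol/L.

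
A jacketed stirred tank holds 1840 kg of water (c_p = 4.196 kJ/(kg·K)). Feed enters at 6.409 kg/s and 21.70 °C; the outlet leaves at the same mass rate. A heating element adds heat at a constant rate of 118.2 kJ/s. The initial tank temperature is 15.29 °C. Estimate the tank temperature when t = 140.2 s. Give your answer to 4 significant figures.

Unsteady energy balance on the tank contents: M c_p dT/dt = ṁ c_p (T_in − T) + 118.2.
τ = M/ṁ = 287.096 s; T_ss = T_in + Q̇/(ṁ c_p) = 21.70 + 118.2/(6.409·4.196) = 26.0953 °C.
This is linear first-order; T(t) = T_ss + (T₀ − T_ss) e^(−t/τ).
T(140.2) = 26.0953 + (-10.8053)·e^(−140.2/287.096) = 26.0953 + (-10.8053)·0.613645 = 19.4647 °C.

19.46 °C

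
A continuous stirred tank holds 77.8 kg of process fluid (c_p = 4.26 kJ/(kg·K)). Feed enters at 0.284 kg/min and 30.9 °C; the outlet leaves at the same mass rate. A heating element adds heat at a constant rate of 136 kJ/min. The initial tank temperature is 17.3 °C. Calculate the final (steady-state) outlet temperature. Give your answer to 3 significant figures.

M c_p dT/dt = ṁ c_p (T_in − T) + Q̇.
At steady state dT/dt = 0 ⇒ T_ss = T_in + Q̇/(ṁ c_p) = 30.9 + 136/(0.284·4.26) = 143.31 °C.

143 °C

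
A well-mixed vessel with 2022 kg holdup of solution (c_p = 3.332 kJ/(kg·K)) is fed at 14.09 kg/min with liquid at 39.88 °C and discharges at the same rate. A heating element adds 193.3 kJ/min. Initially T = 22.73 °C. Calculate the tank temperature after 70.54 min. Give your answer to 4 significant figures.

30.99 °C

M c_p dT/dt = ṁ c_p (T_in − T) + Q̇.
Rearrange: dT/dt = (T_ss − T)/τ with τ = M/ṁ = 143.506 min and T_ss = T_in + Q̇/(ṁ c_p) = 43.9973 °C.
Integrating: T(t) = T_ss + (T₀ − T_ss) e^(−t/τ).
T(70.54) = 43.9973 + (-21.2673)·e^(−70.54/143.506) = 43.9973 + (-21.2673)·0.611679 = 30.9885 °C.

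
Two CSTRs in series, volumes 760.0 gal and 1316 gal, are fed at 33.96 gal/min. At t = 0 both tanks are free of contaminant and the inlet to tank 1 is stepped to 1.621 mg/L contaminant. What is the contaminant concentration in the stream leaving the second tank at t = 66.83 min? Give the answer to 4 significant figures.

Species balance on tank i: dCᵢ/dt = (Cᵢ₋₁ − Cᵢ)/τᵢ with τᵢ = Vᵢ/Q.
τ₁ = 760.0/33.96 = 22.3793 min; τ₂ = 1316/33.96 = 38.7515 min.
Tank 1: C₁ = C_in(1 − e^(−t/τ₁)). Tank 2 (τ₁ ≠ τ₂): C₂ = C_in[1 − (τ₁ e^(−t/τ₁) − τ₂ e^(−t/τ₂))/(τ₁ − τ₂)].
At t = 66.83: e^(−t/τ₁) = 0.0504766, e^(−t/τ₂) = 0.178248.
C₂ = 1.621·[1 − (22.3793·0.0504766 − 38.7515·0.178248)/(-16.3722)] = 1.621·0.647101 = 1.04895 mg/L.

1.049 mg/L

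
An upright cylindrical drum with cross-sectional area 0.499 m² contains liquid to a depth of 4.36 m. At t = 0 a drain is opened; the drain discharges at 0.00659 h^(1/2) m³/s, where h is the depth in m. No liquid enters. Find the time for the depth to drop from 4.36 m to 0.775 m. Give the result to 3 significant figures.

183 s

With no inflow, A dh/dt = −0.00659 √h.
∫ h^(−1/2) dh = −(0.00659/A) ∫ dt, giving 2√h = 2√h₀ − (0.00659/A) t.
t = 2A(√h₀ − √h)/0.00659 = 2·0.499·(√4.36 − √0.775)/0.00659
  = 0.99800 × (2.0881 − 0.88034) / 0.00659 = 182.90 s.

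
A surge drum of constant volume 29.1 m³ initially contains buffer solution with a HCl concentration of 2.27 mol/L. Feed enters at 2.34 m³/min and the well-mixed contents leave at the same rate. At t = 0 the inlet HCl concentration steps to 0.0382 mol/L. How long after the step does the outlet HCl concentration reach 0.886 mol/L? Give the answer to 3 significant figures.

12.0 min

Species balance: V dC/dt = Q(C_in − C) ⇒ τ = V/Q = 12.436 min.
C(t) = C_in + (C₀ − C_in) e^(−t/τ). Set C = 0.886 and solve for t:
e^(−t/τ) = (C − C_in)/(C₀ − C_in) = (0.886 − 0.0382)/(2.27 − 0.0382) = 0.37987
t = −τ ln(…) = 12.436 × 0.96792 = 12.037 min.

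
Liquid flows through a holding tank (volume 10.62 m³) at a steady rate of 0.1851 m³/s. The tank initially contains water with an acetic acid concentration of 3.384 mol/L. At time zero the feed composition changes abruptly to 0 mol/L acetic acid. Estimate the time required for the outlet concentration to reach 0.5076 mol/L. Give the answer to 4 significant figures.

108.8 s

Transient balance on the dissolved component: V dC/dt = Q(C_in − C), so τ = V/Q = 57.3744 s.
C(t) = C_in + (C₀ − C_in) e^(−t/τ). Set C = 0.5076 and solve for t:
e^(−t/τ) = (C − C_in)/(C₀ − C_in) = (0.5076 − 0)/(3.384 − 0) = 0.150000
t = −τ ln(…) = 57.3744 × 1.89712 = 108.846 s.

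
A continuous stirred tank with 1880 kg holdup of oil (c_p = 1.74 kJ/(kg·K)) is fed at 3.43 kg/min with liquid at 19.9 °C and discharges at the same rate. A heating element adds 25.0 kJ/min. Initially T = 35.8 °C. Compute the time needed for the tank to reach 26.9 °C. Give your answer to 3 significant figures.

Heat balance on the well-mixed liquid: M c_p dT/dt = ṁ c_p (T_in − T) + 25.0.
τ = M/ṁ = 548.10 min; T_ss = T_in + Q̇/(ṁ c_p) = 24.089 °C.
T(t) = T_ss + (T₀ − T_ss) e^(−t/τ). Set T = 26.9:
e^(−t/τ) = (26.9 − 24.089)/(35.8 − 24.089) = 0.24004
t = −548.10 · ln(0.24004) = 782.12 min.

782 min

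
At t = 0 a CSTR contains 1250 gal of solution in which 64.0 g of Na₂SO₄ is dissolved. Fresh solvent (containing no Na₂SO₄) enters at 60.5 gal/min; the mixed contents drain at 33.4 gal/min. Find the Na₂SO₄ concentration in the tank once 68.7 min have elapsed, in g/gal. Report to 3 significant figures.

0.00668 g/gal

Let m(t) be the amount of Na₂SO₄. Volume: V(t) = V₀ + (Q_in − Q_out) t = 1250 + 27.100 t; V(68.7) = 3111.8 gal.
Solute balance: dm/dt = 0 − Q_out C = −Q_out m/V(t).
Separate: dm/m = −Q_out dt/V(t) ⇒ ln(m/m₀) = −(Q_out/(Q_in−Q_out)) ln(V/V₀).
m = m₀ (V₀/V)^(Q_out/(Q_in−Q_out)) = 64.0 × (1250/3111.8)^(1.2325) = 20.797 g.
C = m/V = 20.797/3111.8 = 0.0066833 g/gal.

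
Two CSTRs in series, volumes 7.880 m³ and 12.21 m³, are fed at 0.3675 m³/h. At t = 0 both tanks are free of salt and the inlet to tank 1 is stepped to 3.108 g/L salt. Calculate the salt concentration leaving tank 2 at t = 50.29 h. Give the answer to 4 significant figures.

1.721 g/L

Time constants: τᵢ = Vᵢ/Q for each well-mixed tank.
τ₁ = 7.880/0.3675 = 21.4422 h; τ₂ = 12.21/0.3675 = 33.2245 h.
Tank 1: C₁ = C_in(1 − e^(−t/τ₁)). Tank 2 (τ₁ ≠ τ₂): C₂ = C_in[1 − (τ₁ e^(−t/τ₁) − τ₂ e^(−t/τ₂))/(τ₁ − τ₂)].
At t = 50.29: e^(−t/τ₁) = 0.0958110, e^(−t/τ₂) = 0.220107.
C₂ = 3.108·[1 − (21.4422·0.0958110 − 33.2245·0.220107)/(-11.7823)] = 3.108·0.553692 = 1.72088 g/L.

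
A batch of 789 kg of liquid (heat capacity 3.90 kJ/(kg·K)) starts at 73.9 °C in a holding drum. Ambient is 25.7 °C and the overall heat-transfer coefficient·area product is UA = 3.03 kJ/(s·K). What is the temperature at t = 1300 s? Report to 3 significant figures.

Lumped-capacitance energy balance: M c_p dT/dt = UA(T_amb − T).
dT/dt = (T_ss − T)/τ with T_ss = T_amb = 25.700 °C, τ = M c_p/UA = 789·3.90/3.03 = 1015.5 s.
Integrating: T(t) = T_ss + (T₀ − T_ss) e^(−t/τ).
T(1300) = 25.700 + (48.200)·0.27801 = 39.100 °C.

39.1 °C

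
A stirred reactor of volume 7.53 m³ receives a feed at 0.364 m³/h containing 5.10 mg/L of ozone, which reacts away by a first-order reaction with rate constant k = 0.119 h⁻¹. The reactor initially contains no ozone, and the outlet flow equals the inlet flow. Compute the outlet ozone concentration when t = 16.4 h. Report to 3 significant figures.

1.38 mg/L

Accumulation = in − out − consumed: V dC/dt = Q C_in − Q C − k V C.
This is linear with rate a = Q/V + k = 0.16734 h⁻¹.
C_ss = Q C_in/(Q + kV) = 1.4733 mg/L; C(t) = C_ss + (C₀ − C_ss) e^(−a t).
C(16.4) = 1.4733 + (-1.4733)·e^(−0.16734·16.4) = 1.4733 + (-1.4733)·0.064288 = 1.3785 mg/L.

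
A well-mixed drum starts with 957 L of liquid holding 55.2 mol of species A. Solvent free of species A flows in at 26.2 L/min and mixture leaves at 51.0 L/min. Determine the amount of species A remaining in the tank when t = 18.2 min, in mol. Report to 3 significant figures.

14.9 mol

Let m(t) be the amount of species A. Volume: V(t) = V₀ + (Q_in − Q_out) t = 957 − 24.800 t; V(18.2) = 505.64 L.
Solute balance: dm/dt = 0 − Q_out C = −Q_out m/V(t).
Separate: dm/m = −Q_out dt/V(t) ⇒ ln(m/m₀) = −(Q_out/(Q_in−Q_out)) ln(V/V₀).
m = m₀ (V₀/V)^(Q_out/(Q_in−Q_out)) = 55.2 × (957/505.64)^(-2.0565) = 14.865 mol.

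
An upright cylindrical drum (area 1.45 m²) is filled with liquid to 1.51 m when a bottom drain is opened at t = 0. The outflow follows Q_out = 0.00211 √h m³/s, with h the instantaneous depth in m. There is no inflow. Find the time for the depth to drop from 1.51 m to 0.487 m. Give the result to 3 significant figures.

730 s

With no inflow, A dh/dt = −0.00211 √h.
This is separable: 2 d(√h)/dt = −0.00211/A, so √h = √h₀ − (0.00211/(2A)) t.
t = 2A(√h₀ − √h)/0.00211 = 2·1.45·(√1.51 − √0.487)/0.00211
  = 2.9000 × (1.2288 − 0.69785) / 0.00211 = 729.76 s.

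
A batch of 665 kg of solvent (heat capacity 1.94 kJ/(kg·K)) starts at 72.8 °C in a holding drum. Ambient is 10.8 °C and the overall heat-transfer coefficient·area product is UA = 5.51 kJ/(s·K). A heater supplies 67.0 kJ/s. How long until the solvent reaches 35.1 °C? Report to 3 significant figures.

Lumped-capacitance energy balance: M c_p dT/dt = UA(T_amb − T) + Q̇.
τ = M c_p/UA = 234.14 s; T_ss = T_amb + Q̇/UA = 10.8 + 67.0/5.51 = 22.960 °C.
T(t) = T_ss + (T₀ − T_ss)e^(−t/τ); set T = 35.1:
t = −τ ln[(T − T_ss)/(T₀ − T_ss)] = −234.14 · ln(0.24358) = 330.67 s.

331 s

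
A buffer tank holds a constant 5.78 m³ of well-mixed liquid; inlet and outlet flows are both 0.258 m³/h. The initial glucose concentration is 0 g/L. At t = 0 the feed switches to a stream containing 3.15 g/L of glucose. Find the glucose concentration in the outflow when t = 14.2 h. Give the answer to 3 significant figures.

1.48 g/L

Unsteady species balance (constant V, well mixed): V dC/dt = Q(C_in − C).
So dC/dt = (C_in − C)/τ with τ = V/Q = 5.78/0.258 = 22.403 h.
Integrating: C(t) = C_in + (C₀ − C_in) e^(−t/τ).
C(14.2) = 3.15 + (0 − 3.15)·e^(−14.2/22.403) = 3.15 + (-3.1500)·0.53055 = 1.4788 g/L.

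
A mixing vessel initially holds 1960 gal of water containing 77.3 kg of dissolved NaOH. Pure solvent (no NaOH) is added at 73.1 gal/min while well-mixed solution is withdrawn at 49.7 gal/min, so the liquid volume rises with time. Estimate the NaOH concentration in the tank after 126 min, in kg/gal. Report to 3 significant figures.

0.00224 kg/gal

Total volume: dV/dt = Q_in − Q_out = 23.400 gal/min, so V(t) = 1960 + 23.400 t and V(126) = 4908.4 gal.
Species balance (pure solvent in): dm/dt = −Q_out · m/V(t).
Separate: dm/m = −Q_out dt/V(t) ⇒ ln(m/m₀) = −(Q_out/(Q_in−Q_out)) ln(V/V₀).
m = m₀ (V₀/V)^(Q_out/(Q_in−Q_out)) = 77.3 × (1960/4908.4)^(2.1239) = 11.000 kg.
C = m/V = 11.000/4908.4 = 0.0022411 kg/gal.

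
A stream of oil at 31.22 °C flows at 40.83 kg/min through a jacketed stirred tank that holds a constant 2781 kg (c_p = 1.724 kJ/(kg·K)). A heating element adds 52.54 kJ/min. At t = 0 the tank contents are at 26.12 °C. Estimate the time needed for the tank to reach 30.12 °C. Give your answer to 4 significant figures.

M c_p dT/dt = ṁ c_p (T_in − T) + Q̇.
τ = M/ṁ = 68.1117 min; T_ss = T_in + Q̇/(ṁ c_p) = 31.9664 °C.
T(t) = T_ss + (T₀ − T_ss) e^(−t/τ). Set T = 30.12:
e^(−t/τ) = (30.12 − 31.9664)/(26.12 − 31.9664) = 0.315819
t = −68.1117 · ln(0.315819) = 78.5046 min.

78.50 min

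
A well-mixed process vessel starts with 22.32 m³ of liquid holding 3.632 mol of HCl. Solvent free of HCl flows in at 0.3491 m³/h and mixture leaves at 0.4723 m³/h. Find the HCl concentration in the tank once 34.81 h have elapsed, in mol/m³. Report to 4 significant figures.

Let m(t) be the amount of HCl. Volume: V(t) = V₀ + (Q_in − Q_out) t = 22.32 − 0.123200 t; V(34.81) = 18.0314 m³.
No HCl enters, so dm/dt = −Q_out · (m/V).
dm/m = −Q_out dt/(V₀ − 0.123200 t); integrating gives ln(m/m₀) = −(Q_out/(Q_in−Q_out)) ln(V/V₀).
m = m₀ (V₀/V)^(Q_out/(Q_in−Q_out)) = 3.632 × (22.32/18.0314)^(-3.83360) = 1.60290 mol.
C = m/V = 1.60290/18.0314 = 0.0888949 mol/m³.

0.08889 mol/m³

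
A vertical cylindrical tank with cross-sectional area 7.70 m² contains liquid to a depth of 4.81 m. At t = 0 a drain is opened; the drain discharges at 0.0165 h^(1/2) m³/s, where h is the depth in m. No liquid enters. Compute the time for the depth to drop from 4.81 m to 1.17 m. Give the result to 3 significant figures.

1040 s

With no inflow, A dh/dt = −0.0165 √h.
Separate and integrate: 2(√h − √h₀) = −(0.0165/A) t.
t = 2A(√h₀ − √h)/0.0165 = 2·7.70·(√4.81 − √1.17)/0.0165
  = 15.400 × (2.1932 − 1.0817) / 0.0165 = 1037.4 s.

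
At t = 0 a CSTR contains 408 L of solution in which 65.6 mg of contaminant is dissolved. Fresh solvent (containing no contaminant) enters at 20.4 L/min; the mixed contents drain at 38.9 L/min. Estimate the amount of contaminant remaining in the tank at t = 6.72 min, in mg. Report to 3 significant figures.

30.6 mg

Total volume: dV/dt = Q_in − Q_out = -18.500 L/min, so V(t) = 408 − 18.500 t and V(6.72) = 283.68 L.
Solute balance: dm/dt = 0 − Q_out C = −Q_out m/V(t).
dm/m = −Q_out dt/(V₀ − 18.500 t); integrating gives ln(m/m₀) = −(Q_out/(Q_in−Q_out)) ln(V/V₀).
m = m₀ (V₀/V)^(Q_out/(Q_in−Q_out)) = 65.6 × (408/283.68)^(-2.1027) = 30.551 mg.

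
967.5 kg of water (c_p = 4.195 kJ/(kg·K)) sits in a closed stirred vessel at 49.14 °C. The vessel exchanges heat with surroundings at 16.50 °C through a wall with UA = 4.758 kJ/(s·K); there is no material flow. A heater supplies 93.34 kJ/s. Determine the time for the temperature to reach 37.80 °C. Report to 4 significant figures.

Unsteady energy balance on the tank contents: M c_p dT/dt = −UA(T − T_amb) + Q̇.
τ = M c_p/UA = 853.019 s; T_ss = T_amb + Q̇/UA = 16.50 + 93.34/4.758 = 36.1175 °C.
T(t) = T_ss + (T₀ − T_ss)e^(−t/τ); set T = 37.80:
t = −τ ln[(T − T_ss)/(T₀ − T_ss)] = −853.019 · ln(0.129200) = 1745.61 s.

1746 s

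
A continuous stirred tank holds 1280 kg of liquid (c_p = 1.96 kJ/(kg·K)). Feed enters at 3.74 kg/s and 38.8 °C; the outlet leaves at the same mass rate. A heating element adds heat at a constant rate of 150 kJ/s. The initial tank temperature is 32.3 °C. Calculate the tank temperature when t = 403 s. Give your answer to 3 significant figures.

51.0 °C

Unsteady energy balance on the tank contents: M c_p dT/dt = ṁ c_p (T_in − T) + 150.
Rearrange: dT/dt = (T_ss − T)/τ with τ = M/ṁ = 342.25 s and T_ss = T_in + Q̇/(ṁ c_p) = 59.263 °C.
Solution: T(t) = T_ss + (T₀ − T_ss) e^(−t/τ).
T(403) = 59.263 + (-26.963)·e^(−403/342.25) = 59.263 + (-26.963)·0.30804 = 50.957 °C.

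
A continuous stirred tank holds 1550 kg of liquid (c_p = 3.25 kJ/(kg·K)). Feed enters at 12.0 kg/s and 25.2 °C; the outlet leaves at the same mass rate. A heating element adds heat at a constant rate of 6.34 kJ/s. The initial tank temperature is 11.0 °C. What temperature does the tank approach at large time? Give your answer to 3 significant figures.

Energy balance: M c_p dT/dt = ṁ c_p (T_in − T) + 6.34.
At steady state dT/dt = 0 ⇒ T_ss = T_in + Q̇/(ṁ c_p) = 25.2 + 6.34/(12.0·3.25) = 25.363 °C.

25.4 °C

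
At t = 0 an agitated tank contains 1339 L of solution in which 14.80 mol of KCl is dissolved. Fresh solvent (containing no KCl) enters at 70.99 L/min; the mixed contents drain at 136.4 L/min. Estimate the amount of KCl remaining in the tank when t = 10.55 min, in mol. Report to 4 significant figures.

3.268 mol

Let m(t) be the amount of KCl. Volume: V(t) = V₀ + (Q_in − Q_out) t = 1339 − 65.4100 t; V(10.55) = 648.924 L.
Species balance (pure solvent in): dm/dt = −Q_out · m/V(t).
Separate: dm/m = −Q_out dt/V(t) ⇒ ln(m/m₀) = −(Q_out/(Q_in−Q_out)) ln(V/V₀).
m = m₀ (V₀/V)^(Q_out/(Q_in−Q_out)) = 14.80 × (1339/648.924)^(-2.08531) = 3.26778 mol.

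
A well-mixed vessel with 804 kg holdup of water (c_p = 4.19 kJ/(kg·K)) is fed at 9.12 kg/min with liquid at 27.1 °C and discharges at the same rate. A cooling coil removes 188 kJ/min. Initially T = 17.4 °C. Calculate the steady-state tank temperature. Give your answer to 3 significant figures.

M c_p dT/dt = ṁ c_p (T_in − T) − Q̇.
At steady state dT/dt = 0 ⇒ T_ss = T_in − Q̇/(ṁ c_p) = 27.1 − 188/(9.12·4.19) = 22.180 °C.

22.2 °C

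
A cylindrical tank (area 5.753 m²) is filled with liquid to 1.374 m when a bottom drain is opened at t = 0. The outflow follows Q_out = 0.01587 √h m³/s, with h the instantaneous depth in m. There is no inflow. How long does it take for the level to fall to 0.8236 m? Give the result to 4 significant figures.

Volume balance on the tank: A dh/dt = −0.01587 √h.
∫ h^(−1/2) dh = −(0.01587/A) ∫ dt, giving 2√h = 2√h₀ − (0.01587/A) t.
t = 2A(√h₀ − √h)/0.01587 = 2·5.753·(√1.374 − √0.8236)/0.01587
  = 11.5060 × (1.17218 − 0.907524) / 0.01587 = 191.878 s.

191.9 s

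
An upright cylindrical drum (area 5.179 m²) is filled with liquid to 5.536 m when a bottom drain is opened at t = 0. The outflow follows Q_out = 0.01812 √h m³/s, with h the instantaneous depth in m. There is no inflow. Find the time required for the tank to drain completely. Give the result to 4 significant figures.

1345 s

Unsteady balance on liquid volume: A dh/dt = −0.01812 √h.
Separate and integrate: 2(√h − √h₀) = −(0.01812/A) t.
Set h = 0: 2√h₀ = (0.01812/A) t_empty ⇒ t_empty = 2A√h₀/0.01812.
t_empty = 2·5.179·√5.536/0.01812 = 10.3580·2.35287/0.01812 = 1344.98 s.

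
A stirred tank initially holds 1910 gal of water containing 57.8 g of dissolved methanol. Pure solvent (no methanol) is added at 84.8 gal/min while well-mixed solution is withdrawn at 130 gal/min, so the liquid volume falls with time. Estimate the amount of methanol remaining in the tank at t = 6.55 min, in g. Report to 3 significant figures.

35.6 g

Total volume: dV/dt = Q_in − Q_out = -45.200 gal/min, so V(t) = 1910 − 45.200 t and V(6.55) = 1613.9 gal.
Solute balance: dm/dt = 0 − Q_out C = −Q_out m/V(t).
dm/m = −Q_out dt/(V₀ − 45.200 t); integrating gives ln(m/m₀) = −(Q_out/(Q_in−Q_out)) ln(V/V₀).
m = m₀ (V₀/V)^(Q_out/(Q_in−Q_out)) = 57.8 × (1910/1613.9)^(-2.8761) = 35.608 g.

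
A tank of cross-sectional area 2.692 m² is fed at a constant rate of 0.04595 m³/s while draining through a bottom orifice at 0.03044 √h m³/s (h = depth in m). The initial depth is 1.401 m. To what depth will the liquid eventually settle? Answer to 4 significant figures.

A dh/dt = Q_in − 0.03044 √h. Steady state requires inflow = outflow:
Q_in = 0.03044 √h_ss ⇒ √h_ss = 0.04595/0.03044 = 1.50953.
h_ss = 1.50953² = 2.27867 m. (Since h₀ = 1.401 m < h_ss, the level will rise toward this value.)

2.279 m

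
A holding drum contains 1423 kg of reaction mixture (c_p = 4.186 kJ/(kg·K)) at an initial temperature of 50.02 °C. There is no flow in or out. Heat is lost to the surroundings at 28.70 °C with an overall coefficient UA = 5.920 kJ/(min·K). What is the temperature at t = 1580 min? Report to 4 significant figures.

M c_p dT/dt = −UA(T − T_amb).
dT/dt = (T_ss − T)/τ with T_ss = T_amb = 28.7000 °C, τ = M c_p/UA = 1423·4.186/5.920 = 1006.20 min.
Integrating: T(t) = T_ss + (T₀ − T_ss) e^(−t/τ).
T(1580) = 28.7000 + (21.3200)·0.207989 = 33.1343 °C.

33.13 °C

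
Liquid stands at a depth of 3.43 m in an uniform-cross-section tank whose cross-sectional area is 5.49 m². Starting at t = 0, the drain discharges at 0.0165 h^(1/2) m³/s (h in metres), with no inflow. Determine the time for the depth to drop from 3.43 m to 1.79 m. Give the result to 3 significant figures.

Mass balance (ρ constant): A dh/dt = −0.0165 √h.
This is separable: 2 d(√h)/dt = −0.0165/A, so √h = √h₀ − (0.0165/(2A)) t.
t = 2A(√h₀ − √h)/0.0165 = 2·5.49·(√3.43 − √1.79)/0.0165
  = 10.980 × (1.8520 − 1.3379) / 0.0165 = 342.12 s.

342 s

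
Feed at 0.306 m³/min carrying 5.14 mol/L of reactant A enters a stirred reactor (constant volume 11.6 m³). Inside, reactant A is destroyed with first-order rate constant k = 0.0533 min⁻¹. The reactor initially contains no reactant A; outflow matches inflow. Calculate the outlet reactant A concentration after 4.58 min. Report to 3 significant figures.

0.520 mol/L

Species balance: V dC/dt = Q C_in − Q C − k V C.
dC/dt = (Q/V) C_in − (Q/V + k) C; effective rate a = Q/V + k = 0.026379 + 0.0533 = 0.079679 min⁻¹.
C_ss = Q C_in/(Q + kV) = 1.7017 mol/L; C(t) = C_ss + (C₀ − C_ss) e^(−a t).
C(4.58) = 1.7017 + (-1.7017)·e^(−0.079679·4.58) = 1.7017 + (-1.7017)·0.69424 = 0.52030 mol/L.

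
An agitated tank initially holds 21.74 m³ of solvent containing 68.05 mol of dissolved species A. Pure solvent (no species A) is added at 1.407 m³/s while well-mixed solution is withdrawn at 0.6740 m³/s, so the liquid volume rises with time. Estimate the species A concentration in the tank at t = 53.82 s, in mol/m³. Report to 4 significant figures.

Let m(t) be the amount of species A. Volume: V(t) = V₀ + (Q_in − Q_out) t = 21.74 + 0.733000 t; V(53.82) = 61.1901 m³.
Solute balance: dm/dt = 0 − Q_out C = −Q_out m/V(t).
Separate: dm/m = −Q_out dt/V(t) ⇒ ln(m/m₀) = −(Q_out/(Q_in−Q_out)) ln(V/V₀).
m = m₀ (V₀/V)^(Q_out/(Q_in−Q_out)) = 68.05 × (21.74/61.1901)^(0.919509) = 26.2773 mol.
C = m/V = 26.2773/61.1901 = 0.429438 mol/m³.

0.4294 mol/m³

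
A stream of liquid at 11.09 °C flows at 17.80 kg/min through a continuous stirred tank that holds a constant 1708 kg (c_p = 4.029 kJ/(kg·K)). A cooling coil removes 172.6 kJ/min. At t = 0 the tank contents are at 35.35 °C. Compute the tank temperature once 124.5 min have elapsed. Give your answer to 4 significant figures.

M c_p dT/dt = ṁ c_p (T_in − T) − Q̇.
τ = M/ṁ = 95.9551 min; T_ss = T_in − Q̇/(ṁ c_p) = 11.09 − 172.6/(17.80·4.029) = 8.68329 °C.
This is linear first-order; T(t) = T_ss + (T₀ − T_ss) e^(−t/τ).
T(124.5) = 8.68329 + (26.6667)·e^(−124.5/95.9551) = 8.68329 + (26.6667)·0.273219 = 15.9691 °C.

15.97 °C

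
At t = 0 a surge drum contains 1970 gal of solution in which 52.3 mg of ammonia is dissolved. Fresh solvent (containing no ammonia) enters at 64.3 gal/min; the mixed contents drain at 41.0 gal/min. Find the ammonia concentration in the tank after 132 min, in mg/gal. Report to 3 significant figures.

0.00198 mg/gal

Let m(t) be the amount of ammonia. Volume: V(t) = V₀ + (Q_in − Q_out) t = 1970 + 23.300 t; V(132) = 5045.6 gal.
Solute balance: dm/dt = 0 − Q_out C = −Q_out m/V(t).
Separate: dm/m = −Q_out dt/V(t) ⇒ ln(m/m₀) = −(Q_out/(Q_in−Q_out)) ln(V/V₀).
m = m₀ (V₀/V)^(Q_out/(Q_in−Q_out)) = 52.3 × (1970/5045.6)^(1.7597) = 9.9948 mg.
C = m/V = 9.9948/5045.6 = 0.0019809 mg/gal.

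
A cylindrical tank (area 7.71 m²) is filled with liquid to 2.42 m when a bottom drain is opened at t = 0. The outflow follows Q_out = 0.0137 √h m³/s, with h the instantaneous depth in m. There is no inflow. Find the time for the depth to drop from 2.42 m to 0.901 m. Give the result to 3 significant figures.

With no inflow, A dh/dt = −0.0137 √h.
This is separable: 2 d(√h)/dt = −0.0137/A, so √h = √h₀ − (0.0137/(2A)) t.
t = 2A(√h₀ − √h)/0.0137 = 2·7.71·(√2.42 − √0.901)/0.0137
  = 15.420 × (1.5556 − 0.94921) / 0.0137 = 682.56 s.

683 s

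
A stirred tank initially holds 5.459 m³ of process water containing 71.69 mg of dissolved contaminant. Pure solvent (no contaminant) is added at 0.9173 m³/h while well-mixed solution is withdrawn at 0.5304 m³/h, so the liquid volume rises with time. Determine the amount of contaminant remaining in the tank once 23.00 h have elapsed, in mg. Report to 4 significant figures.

19.04 mg

Let m(t) be the amount of contaminant. Volume: V(t) = V₀ + (Q_in − Q_out) t = 5.459 + 0.386900 t; V(23.00) = 14.3577 m³.
Solute balance: dm/dt = 0 − Q_out C = −Q_out m/V(t).
dm/m = −Q_out dt/(V₀ + 0.386900 t); integrating gives ln(m/m₀) = −(Q_out/(Q_in−Q_out)) ln(V/V₀).
m = m₀ (V₀/V)^(Q_out/(Q_in−Q_out)) = 71.69 × (5.459/14.3577)^(1.37090) = 19.0424 mg.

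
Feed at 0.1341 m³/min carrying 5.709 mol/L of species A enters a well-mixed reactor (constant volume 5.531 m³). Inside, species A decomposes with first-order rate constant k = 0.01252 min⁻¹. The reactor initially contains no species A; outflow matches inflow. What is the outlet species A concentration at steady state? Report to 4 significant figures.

3.765 mol/L

Species balance: V dC/dt = Q C_in − Q C − k V C.
Steady state (dC/dt = 0): C_ss = Q C_in/(Q + kV) = C_in/(1 + kV/Q).
C_ss = 0.1341·5.709/(0.1341 + 0.01252·5.531) = 0.765577/0.203348 = 3.76486 mol/L.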